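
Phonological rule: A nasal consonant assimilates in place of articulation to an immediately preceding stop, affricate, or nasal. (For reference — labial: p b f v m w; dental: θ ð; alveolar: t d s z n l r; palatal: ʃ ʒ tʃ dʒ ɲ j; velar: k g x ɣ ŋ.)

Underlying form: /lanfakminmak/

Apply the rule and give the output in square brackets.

/m/ after /k/ (velar) → [ŋ]
/m/ after /n/ (alveolar) → [n]

[lanfakŋinnak]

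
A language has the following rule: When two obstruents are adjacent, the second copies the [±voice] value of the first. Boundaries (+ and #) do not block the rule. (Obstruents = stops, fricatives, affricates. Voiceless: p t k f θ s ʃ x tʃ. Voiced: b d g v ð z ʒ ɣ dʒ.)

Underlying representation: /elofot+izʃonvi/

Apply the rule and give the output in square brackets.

/ʃ/ after /z/ (voiced) → [ʒ]

[elofot+izʒonvi]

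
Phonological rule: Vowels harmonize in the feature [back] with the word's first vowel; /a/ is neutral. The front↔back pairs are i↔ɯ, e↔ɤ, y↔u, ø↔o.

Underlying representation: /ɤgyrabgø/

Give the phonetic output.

[ɤgurabgo]

/y/ harmonizes with /ɤ/ ([+back]) → [u]
/ø/ harmonizes with /ɤ/ ([+back]) → [o]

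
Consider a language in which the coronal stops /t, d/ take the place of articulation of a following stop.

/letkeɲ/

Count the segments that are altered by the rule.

/t/ before /k/ (velar) → [k]
1 segment changes.

1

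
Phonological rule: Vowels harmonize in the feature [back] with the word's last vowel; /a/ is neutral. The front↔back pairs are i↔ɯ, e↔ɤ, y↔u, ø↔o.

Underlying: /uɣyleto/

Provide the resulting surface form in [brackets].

[uɣulɤto]

/y/ harmonizes with /o/ ([+back]) → [u]
/e/ harmonizes with /o/ ([+back]) → [ɤ]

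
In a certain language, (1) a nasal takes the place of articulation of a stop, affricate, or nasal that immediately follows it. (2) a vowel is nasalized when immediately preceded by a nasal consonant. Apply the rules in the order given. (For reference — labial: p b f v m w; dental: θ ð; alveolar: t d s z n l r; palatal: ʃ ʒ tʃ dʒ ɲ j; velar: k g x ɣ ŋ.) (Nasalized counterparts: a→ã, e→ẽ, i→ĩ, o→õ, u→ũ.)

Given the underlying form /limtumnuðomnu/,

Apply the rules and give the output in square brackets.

[lintunnũðonnũ]

Rule 1: /m/ before /t/ (alveolar) → [n]
Rule 1: /m/ before /n/ (alveolar) → [n]
Rule 1: /m/ before /n/ (alveolar) → [n]
After rule 1: lintunnuðonnu
Rule 2: /u/ after nasal /n/ → [ũ]
Rule 2: /u/ after nasal /n/ → [ũ]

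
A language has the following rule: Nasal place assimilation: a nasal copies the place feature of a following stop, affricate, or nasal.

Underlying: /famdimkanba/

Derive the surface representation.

/m/ before /d/ (alveolar) → [n]
/m/ before /k/ (velar) → [ŋ]
/n/ before /b/ (labial) → [m]

[fandiŋkamba]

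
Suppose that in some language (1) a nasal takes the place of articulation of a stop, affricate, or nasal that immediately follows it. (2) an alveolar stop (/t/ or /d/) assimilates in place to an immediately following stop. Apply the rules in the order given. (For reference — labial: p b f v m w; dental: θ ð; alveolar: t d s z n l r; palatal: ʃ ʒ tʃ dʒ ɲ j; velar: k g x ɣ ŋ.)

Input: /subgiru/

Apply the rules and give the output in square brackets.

Rule 1: no segment meets the rule's conditions; no change.
After rule 1: subgiru
Rule 2: no segment meets the rule's conditions; no change.

[subgiru]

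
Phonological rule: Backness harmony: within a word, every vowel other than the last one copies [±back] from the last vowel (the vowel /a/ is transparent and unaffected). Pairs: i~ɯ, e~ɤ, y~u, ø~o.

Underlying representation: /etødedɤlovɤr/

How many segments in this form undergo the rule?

3

/e/ harmonizes with /ɤ/ ([+back]) → [ɤ]
/ø/ harmonizes with /ɤ/ ([+back]) → [o]
/e/ harmonizes with /ɤ/ ([+back]) → [ɤ]
3 segments change.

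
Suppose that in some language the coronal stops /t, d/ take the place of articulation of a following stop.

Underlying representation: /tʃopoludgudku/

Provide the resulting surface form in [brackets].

[tʃopoluggugku]

/d/ before /g/ (velar) → [g]
/d/ before /k/ (velar) → [g]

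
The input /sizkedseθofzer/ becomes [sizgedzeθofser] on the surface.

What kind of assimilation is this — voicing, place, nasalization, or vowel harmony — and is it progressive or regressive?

/k/→[g] /s/→[z] /z/→[s].
Each target copies a feature from the preceding segment, so the direction is progressive.

voicing assimilation, progressive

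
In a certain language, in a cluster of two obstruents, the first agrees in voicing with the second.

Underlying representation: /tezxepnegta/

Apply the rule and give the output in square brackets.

[tesxepnekta]

/z/ before /x/ (voiceless) → [s]
/g/ before /t/ (voiceless) → [k]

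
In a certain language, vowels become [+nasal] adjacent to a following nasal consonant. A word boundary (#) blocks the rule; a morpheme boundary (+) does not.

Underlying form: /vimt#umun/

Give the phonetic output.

/i/ before nasal /m/ → [ĩ]
/u/ before nasal /m/ → [ũ]
/u/ before nasal /n/ → [ũ]

[vĩmt#ũmũn]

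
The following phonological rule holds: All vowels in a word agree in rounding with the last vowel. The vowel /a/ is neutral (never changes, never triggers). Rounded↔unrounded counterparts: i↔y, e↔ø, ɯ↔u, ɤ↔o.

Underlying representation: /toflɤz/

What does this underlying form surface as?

/o/ harmonizes with /ɤ/ ([-round]) → [ɤ]

[tɤflɤz]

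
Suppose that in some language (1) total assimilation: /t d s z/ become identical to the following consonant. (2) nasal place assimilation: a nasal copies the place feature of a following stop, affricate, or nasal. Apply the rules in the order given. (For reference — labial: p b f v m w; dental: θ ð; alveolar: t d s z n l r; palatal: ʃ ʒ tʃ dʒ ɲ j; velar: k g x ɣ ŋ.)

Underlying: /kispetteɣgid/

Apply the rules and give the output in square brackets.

Rule 1: /s/ before /p/ → [p] (total assimilation)
After rule 1: kippetteɣgid
Rule 2: no segment meets the rule's conditions; no change.

[kippetteɣgid]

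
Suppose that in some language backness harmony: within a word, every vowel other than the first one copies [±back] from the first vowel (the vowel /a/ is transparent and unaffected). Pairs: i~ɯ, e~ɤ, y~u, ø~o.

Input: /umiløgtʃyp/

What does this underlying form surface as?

[umɯlogtʃup]

/i/ harmonizes with /u/ ([+back]) → [ɯ]
/ø/ harmonizes with /u/ ([+back]) → [o]
/y/ harmonizes with /u/ ([+back]) → [u]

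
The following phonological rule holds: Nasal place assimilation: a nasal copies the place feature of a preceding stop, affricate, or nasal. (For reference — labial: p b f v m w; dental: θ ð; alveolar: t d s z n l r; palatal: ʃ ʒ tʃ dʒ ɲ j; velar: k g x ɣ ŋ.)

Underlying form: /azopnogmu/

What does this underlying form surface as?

/n/ after /p/ (labial) → [m]
/m/ after /g/ (velar) → [ŋ]

[azopmogŋu]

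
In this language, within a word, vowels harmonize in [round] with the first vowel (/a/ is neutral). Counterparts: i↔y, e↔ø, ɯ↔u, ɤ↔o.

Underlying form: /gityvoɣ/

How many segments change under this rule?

/y/ harmonizes with /i/ ([-round]) → [i]
/o/ harmonizes with /i/ ([-round]) → [ɤ]
2 segments change.

2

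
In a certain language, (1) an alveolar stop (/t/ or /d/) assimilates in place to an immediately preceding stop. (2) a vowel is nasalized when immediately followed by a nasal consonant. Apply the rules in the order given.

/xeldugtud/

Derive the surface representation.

Rule 1: /t/ after /g/ (velar) → [k]
After rule 1: xeldugkud
Rule 2: no segment meets the rule's conditions; no change.

[xeldugkud]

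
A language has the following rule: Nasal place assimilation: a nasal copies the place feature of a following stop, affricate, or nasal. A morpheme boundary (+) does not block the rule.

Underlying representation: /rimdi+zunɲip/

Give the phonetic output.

[rindi+zuɲɲip]

/m/ before /d/ (alveolar) → [n]
/n/ before /ɲ/ (palatal) → [ɲ]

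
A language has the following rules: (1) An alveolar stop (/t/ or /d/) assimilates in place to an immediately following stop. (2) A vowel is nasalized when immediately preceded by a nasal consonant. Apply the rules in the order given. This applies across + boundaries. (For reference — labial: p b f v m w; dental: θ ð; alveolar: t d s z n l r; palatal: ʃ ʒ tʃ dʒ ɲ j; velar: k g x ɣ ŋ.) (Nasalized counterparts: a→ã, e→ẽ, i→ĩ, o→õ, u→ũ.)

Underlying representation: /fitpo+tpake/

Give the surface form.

[fippo+ppake]

Rule 1: /t/ before /p/ (labial) → [p]
Rule 1: /t/ before /p/ (labial) → [p]
After rule 1: fippo+ppake
Rule 2: no segment meets the rule's conditions; no change.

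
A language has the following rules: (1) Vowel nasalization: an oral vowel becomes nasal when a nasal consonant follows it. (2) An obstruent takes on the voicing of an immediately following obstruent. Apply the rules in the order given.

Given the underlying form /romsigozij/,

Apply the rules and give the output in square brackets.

[rõmsigozij]

Rule 1: /o/ before nasal /m/ → [õ]
After rule 1: rõmsigozij
Rule 2: no segment meets the rule's conditions; no change.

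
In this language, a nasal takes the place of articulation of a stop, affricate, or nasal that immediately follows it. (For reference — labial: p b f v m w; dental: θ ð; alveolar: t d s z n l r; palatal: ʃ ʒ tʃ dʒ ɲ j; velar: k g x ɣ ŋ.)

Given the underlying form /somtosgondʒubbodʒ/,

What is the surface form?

/m/ before /t/ (alveolar) → [n]
/n/ before /dʒ/ (palatal) → [ɲ]

[sontosgoɲdʒubbodʒ]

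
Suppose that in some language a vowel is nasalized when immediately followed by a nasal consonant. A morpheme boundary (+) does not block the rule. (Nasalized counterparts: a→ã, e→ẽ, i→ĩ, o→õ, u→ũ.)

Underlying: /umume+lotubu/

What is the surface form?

/u/ before nasal /m/ → [ũ]
/u/ before nasal /m/ → [ũ]

[ũmũme+lotubu]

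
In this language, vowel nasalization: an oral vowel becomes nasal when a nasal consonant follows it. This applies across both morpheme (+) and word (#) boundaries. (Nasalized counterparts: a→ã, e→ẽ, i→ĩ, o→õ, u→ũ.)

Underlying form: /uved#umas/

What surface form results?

/u/ before nasal /m/ → [ũ]

[uved#ũmas]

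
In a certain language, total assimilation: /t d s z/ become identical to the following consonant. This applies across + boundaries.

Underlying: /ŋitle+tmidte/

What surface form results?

[ŋille+mmitte]

/t/ before /l/ → [l] (total assimilation)
/t/ before /m/ → [m] (total assimilation)
/d/ before /t/ → [t] (total assimilation)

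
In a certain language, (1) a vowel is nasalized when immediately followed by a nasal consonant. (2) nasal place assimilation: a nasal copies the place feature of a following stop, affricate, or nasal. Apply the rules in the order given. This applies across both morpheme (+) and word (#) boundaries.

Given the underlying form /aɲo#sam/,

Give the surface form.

Rule 1: /a/ before nasal /ɲ/ → [ã]
Rule 1: /a/ before nasal /m/ → [ã]
After rule 1: ãɲo#sãm
Rule 2: no segment meets the rule's conditions; no change.

[ãɲo#sãm]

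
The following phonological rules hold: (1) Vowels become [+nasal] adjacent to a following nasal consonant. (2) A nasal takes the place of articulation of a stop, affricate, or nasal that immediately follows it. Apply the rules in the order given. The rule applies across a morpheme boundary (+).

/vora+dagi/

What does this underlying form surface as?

Rule 1: no segment meets the rule's conditions; no change.
After rule 1: vora+dagi
Rule 2: no segment meets the rule's conditions; no change.

[vora+dagi]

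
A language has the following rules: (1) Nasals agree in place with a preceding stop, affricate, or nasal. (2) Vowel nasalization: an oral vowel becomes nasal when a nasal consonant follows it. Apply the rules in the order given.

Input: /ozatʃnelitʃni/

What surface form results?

[ozatʃɲelitʃɲi]

Rule 1: /n/ after /tʃ/ (palatal) → [ɲ]
Rule 1: /n/ after /tʃ/ (palatal) → [ɲ]
After rule 1: ozatʃɲelitʃɲi
Rule 2: no segment meets the rule's conditions; no change.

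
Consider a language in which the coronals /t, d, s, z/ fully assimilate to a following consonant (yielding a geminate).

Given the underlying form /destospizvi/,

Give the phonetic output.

[dettoppivvi]

/s/ before /t/ → [t] (total assimilation)
/s/ before /p/ → [p] (total assimilation)
/z/ before /v/ → [v] (total assimilation)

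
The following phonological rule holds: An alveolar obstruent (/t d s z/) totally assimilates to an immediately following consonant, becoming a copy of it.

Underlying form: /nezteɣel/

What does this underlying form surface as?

[netteɣel]

/z/ before /t/ → [t] (total assimilation)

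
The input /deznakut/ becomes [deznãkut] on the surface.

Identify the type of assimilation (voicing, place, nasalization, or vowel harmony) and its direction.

nasalization, progressive

/a/→[ã].
Each target copies a feature from the preceding segment, so the direction is progressive.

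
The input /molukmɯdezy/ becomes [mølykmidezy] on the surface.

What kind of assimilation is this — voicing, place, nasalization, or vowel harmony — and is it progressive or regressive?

vowel harmony, regressive

/o/→[ø] /u/→[y] /ɯ/→[i].
Vowels agree with the last vowel, so the harmony is regressive.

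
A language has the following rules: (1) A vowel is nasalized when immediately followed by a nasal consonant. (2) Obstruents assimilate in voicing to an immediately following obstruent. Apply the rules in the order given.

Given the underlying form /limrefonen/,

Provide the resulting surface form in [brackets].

Rule 1: /i/ before nasal /m/ → [ĩ]
Rule 1: /o/ before nasal /n/ → [õ]
Rule 1: /e/ before nasal /n/ → [ẽ]
After rule 1: lĩmrefõnẽn
Rule 2: no segment meets the rule's conditions; no change.

[lĩmrefõnẽn]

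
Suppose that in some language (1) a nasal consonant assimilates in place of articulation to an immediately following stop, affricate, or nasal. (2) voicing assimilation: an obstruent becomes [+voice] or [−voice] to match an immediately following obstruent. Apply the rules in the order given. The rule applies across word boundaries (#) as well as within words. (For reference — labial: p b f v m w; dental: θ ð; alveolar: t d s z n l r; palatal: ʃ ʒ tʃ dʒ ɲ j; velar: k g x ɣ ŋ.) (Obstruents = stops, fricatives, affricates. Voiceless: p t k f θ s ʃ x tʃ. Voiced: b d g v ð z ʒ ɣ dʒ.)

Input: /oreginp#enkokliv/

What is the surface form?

[oregimp#eŋkokliv]

Rule 1: /n/ before /p/ (labial) → [m]
Rule 1: /n/ before /k/ (velar) → [ŋ]
After rule 1: oregimp#eŋkokliv
Rule 2: no segment meets the rule's conditions; no change.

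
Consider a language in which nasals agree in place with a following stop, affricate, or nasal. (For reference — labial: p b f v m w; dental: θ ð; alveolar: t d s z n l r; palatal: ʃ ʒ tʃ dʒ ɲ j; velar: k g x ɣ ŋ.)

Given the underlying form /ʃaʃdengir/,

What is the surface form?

/n/ before /g/ (velar) → [ŋ]

[ʃaʃdeŋgir]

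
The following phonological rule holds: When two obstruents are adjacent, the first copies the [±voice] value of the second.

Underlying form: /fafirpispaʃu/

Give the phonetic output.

no segment meets the rule's conditions; no change.

[fafirpispaʃu]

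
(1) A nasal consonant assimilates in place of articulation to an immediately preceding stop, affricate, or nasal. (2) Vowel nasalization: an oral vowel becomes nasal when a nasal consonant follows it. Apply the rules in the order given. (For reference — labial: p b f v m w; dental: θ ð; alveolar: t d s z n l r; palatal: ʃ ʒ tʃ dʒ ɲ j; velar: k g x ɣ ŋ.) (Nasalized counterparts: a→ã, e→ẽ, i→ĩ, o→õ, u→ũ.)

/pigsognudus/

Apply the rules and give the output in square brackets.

[pigsogŋudus]

Rule 1: /n/ after /g/ (velar) → [ŋ]
After rule 1: pigsogŋudus
Rule 2: no segment meets the rule's conditions; no change.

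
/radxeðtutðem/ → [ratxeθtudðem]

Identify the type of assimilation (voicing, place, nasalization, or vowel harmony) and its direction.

/d/→[t] /ð/→[θ] /t/→[d].
Each target copies a feature from the following segment, so the direction is regressive.

voicing assimilation, regressive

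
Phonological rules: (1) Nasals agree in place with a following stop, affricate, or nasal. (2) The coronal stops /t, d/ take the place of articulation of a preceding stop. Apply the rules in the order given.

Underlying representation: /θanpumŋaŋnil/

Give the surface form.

[θampuŋŋannil]

Rule 1: /n/ before /p/ (labial) → [m]
Rule 1: /m/ before /ŋ/ (velar) → [ŋ]
Rule 1: /ŋ/ before /n/ (alveolar) → [n]
After rule 1: θampuŋŋannil
Rule 2: no segment meets the rule's conditions; no change.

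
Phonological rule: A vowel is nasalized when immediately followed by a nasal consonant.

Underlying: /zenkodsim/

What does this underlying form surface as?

[zẽnkodsĩm]

/e/ before nasal /n/ → [ẽ]
/i/ before nasal /m/ → [ĩ]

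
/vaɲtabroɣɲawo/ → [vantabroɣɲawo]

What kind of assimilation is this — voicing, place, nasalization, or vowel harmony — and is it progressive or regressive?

place assimilation, regressive

/ɲ/→[n].
Each target copies a feature from the following segment, so the direction is regressive.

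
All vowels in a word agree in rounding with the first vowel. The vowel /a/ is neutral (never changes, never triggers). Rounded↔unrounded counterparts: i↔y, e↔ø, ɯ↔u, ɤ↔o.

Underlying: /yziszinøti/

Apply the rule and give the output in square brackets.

/i/ harmonizes with /y/ ([+round]) → [y]
/i/ harmonizes with /y/ ([+round]) → [y]
/i/ harmonizes with /y/ ([+round]) → [y]

[yzyszynøty]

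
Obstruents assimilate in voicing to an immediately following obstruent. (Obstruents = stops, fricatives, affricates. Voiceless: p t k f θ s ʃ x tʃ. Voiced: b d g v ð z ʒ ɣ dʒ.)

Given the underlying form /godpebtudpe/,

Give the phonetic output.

[gotpeptutpe]

/d/ before /p/ (voiceless) → [t]
/b/ before /t/ (voiceless) → [p]
/d/ before /p/ (voiceless) → [t]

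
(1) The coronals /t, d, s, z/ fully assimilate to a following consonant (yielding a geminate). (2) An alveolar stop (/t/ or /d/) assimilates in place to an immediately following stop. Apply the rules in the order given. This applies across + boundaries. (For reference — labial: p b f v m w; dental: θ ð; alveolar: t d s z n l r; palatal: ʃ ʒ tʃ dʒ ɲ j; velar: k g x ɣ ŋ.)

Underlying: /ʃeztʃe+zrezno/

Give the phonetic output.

Rule 1: /z/ before /tʃ/ → [tʃ] (total assimilation)
Rule 1: /z/ before /r/ → [r] (total assimilation)
Rule 1: /z/ before /n/ → [n] (total assimilation)
After rule 1: ʃetʃtʃe+rrenno
Rule 2: no segment meets the rule's conditions; no change.

[ʃetʃtʃe+rrenno]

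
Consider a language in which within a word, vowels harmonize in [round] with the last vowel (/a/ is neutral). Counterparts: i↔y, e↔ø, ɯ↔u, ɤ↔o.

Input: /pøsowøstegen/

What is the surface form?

/ø/ harmonizes with /e/ ([-round]) → [e]
/o/ harmonizes with /e/ ([-round]) → [ɤ]
/ø/ harmonizes with /e/ ([-round]) → [e]

[pesɤwestegen]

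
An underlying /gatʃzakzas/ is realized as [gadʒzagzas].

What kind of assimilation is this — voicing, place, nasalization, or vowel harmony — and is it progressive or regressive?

voicing assimilation, regressive

/tʃ/→[dʒ] /k/→[g].
Each target copies a feature from the following segment, so the direction is regressive.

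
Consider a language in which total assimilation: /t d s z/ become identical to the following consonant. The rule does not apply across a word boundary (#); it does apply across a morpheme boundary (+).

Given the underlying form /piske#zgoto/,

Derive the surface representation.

/s/ before /k/ → [k] (total assimilation)
/z/ before /g/ → [g] (total assimilation)

[pikke#ggoto]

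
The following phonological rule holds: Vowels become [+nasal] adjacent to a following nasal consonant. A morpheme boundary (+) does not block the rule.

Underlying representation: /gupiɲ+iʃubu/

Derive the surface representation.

[gupĩɲ+iʃubu]

/i/ before nasal /ɲ/ → [ĩ]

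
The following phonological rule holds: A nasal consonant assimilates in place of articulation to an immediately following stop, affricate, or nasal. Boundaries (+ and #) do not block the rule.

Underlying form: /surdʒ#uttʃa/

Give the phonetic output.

no segment meets the rule's conditions; no change.

[surdʒ#uttʃa]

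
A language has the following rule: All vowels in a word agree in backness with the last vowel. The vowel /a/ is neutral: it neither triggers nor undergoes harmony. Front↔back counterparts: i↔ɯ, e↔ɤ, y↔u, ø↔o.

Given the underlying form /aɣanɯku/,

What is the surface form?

no segment meets the rule's conditions; no change.

[aɣanɯku]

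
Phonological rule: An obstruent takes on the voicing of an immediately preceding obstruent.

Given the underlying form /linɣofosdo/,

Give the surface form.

[linɣofosto]

/d/ after /s/ (voiceless) → [t]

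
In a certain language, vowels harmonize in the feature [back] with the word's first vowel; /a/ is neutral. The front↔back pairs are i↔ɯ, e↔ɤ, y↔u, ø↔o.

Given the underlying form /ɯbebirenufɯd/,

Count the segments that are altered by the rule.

/e/ harmonizes with /ɯ/ ([+back]) → [ɤ]
/i/ harmonizes with /ɯ/ ([+back]) → [ɯ]
/e/ harmonizes with /ɯ/ ([+back]) → [ɤ]
3 segments change.

3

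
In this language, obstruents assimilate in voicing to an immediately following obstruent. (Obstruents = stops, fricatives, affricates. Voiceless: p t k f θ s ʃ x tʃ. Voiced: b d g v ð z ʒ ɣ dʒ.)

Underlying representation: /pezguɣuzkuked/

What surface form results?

/z/ before /k/ (voiceless) → [s]

[pezguɣuskuked]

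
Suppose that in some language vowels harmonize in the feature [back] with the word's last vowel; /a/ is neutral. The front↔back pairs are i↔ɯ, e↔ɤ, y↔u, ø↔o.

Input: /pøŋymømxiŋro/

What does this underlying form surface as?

/ø/ harmonizes with /o/ ([+back]) → [o]
/y/ harmonizes with /o/ ([+back]) → [u]
/ø/ harmonizes with /o/ ([+back]) → [o]
/i/ harmonizes with /o/ ([+back]) → [ɯ]

[poŋumomxɯŋro]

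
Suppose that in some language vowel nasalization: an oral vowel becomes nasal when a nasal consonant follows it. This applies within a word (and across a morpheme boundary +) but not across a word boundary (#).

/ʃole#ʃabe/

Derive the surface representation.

[ʃole#ʃabe]

no segment meets the rule's conditions; no change.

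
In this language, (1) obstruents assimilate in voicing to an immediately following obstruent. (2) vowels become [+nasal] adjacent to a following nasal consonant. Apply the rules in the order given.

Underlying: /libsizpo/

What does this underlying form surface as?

[lipsispo]

Rule 1: /b/ before /s/ (voiceless) → [p]
Rule 1: /z/ before /p/ (voiceless) → [s]
After rule 1: lipsispo
Rule 2: no segment meets the rule's conditions; no change.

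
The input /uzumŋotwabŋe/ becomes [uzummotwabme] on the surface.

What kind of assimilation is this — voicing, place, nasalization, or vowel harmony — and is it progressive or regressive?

/ŋ/→[m] /ŋ/→[m].
Each target copies a feature from the preceding segment, so the direction is progressive.

place assimilation, progressive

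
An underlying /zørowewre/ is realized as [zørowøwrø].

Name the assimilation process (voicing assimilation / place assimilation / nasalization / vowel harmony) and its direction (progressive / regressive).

/e/→[ø] /e/→[ø].
Vowels agree with the first vowel, so the harmony is progressive.

vowel harmony, progressive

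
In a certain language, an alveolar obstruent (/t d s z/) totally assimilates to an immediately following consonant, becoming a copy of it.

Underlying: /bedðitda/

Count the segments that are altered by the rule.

/d/ before /ð/ → [ð] (total assimilation)
/t/ before /d/ → [d] (total assimilation)
2 segments change.

2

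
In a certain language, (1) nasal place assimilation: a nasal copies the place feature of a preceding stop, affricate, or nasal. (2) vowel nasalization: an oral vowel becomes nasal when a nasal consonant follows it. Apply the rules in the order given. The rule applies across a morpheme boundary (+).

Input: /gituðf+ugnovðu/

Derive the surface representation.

[gituðf+ugŋovðu]

Rule 1: /n/ after /g/ (velar) → [ŋ]
After rule 1: gituðf+ugŋovðu
Rule 2: no segment meets the rule's conditions; no change.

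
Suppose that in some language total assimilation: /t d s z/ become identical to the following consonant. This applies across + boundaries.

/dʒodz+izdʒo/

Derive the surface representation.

/d/ before /z/ → [z] (total assimilation)
/z/ before /dʒ/ → [dʒ] (total assimilation)

[dʒozz+idʒdʒo]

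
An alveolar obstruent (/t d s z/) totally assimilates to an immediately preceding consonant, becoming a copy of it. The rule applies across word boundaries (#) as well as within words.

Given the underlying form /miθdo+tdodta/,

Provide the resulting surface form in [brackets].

[miθθo+ttodda]

/d/ after /θ/ → [θ] (total assimilation)
/d/ after /t/ → [t] (total assimilation)
/t/ after /d/ → [d] (total assimilation)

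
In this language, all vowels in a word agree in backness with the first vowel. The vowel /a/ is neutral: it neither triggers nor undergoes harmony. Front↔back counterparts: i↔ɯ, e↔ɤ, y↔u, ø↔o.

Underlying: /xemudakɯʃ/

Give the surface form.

/u/ harmonizes with /e/ ([-back]) → [y]
/ɯ/ harmonizes with /e/ ([-back]) → [i]

[xemydakiʃ]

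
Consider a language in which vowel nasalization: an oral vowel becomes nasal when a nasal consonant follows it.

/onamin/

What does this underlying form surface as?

[õnãmĩn]

/o/ before nasal /n/ → [õ]
/a/ before nasal /m/ → [ã]
/i/ before nasal /n/ → [ĩ]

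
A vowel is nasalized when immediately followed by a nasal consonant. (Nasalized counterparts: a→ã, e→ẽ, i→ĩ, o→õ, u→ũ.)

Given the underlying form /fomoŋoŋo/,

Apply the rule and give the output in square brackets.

[fõmõŋõŋo]

/o/ before nasal /m/ → [õ]
/o/ before nasal /ŋ/ → [õ]
/o/ before nasal /ŋ/ → [õ]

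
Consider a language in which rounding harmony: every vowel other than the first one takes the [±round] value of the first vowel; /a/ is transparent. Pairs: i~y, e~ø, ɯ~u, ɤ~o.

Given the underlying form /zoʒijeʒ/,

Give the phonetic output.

/i/ harmonizes with /o/ ([+round]) → [y]
/e/ harmonizes with /o/ ([+round]) → [ø]

[zoʒyjøʒ]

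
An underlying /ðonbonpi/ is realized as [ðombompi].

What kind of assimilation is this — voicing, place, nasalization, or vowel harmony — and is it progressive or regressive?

/n/→[m] /n/→[m].
Each target copies a feature from the following segment, so the direction is regressive.

place assimilation, regressive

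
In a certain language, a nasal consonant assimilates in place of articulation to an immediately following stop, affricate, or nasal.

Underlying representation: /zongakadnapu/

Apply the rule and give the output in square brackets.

[zoŋgakadnapu]

/n/ before /g/ (velar) → [ŋ]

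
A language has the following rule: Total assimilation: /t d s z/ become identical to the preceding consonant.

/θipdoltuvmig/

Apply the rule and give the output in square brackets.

/d/ after /p/ → [p] (total assimilation)
/t/ after /l/ → [l] (total assimilation)

[θippolluvmig]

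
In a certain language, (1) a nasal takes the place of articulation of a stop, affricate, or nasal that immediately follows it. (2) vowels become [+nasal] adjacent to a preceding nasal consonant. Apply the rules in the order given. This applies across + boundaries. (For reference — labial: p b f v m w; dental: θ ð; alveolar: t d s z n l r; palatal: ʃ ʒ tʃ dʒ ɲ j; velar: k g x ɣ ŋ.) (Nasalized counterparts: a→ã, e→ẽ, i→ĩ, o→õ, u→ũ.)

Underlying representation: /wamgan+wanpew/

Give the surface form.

Rule 1: /m/ before /g/ (velar) → [ŋ]
Rule 1: /n/ before /p/ (labial) → [m]
After rule 1: waŋgan+wampew
Rule 2: no segment meets the rule's conditions; no change.

[waŋgan+wampew]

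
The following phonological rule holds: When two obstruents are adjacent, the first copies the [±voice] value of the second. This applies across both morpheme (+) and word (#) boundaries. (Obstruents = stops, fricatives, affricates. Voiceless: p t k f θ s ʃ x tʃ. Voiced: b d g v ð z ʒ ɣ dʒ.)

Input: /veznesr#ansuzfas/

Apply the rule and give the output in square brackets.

[veznesr#ansusfas]

/z/ before /f/ (voiceless) → [s]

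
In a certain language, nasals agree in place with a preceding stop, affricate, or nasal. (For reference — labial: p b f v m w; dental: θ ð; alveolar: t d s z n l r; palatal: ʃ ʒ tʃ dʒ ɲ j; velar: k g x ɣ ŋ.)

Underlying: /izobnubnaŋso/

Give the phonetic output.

/n/ after /b/ (labial) → [m]
/n/ after /b/ (labial) → [m]

[izobmubmaŋso]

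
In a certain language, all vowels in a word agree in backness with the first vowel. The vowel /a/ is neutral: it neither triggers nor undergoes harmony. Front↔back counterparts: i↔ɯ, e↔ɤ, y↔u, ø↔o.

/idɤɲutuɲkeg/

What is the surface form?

/ɤ/ harmonizes with /i/ ([-back]) → [e]
/u/ harmonizes with /i/ ([-back]) → [y]
/u/ harmonizes with /i/ ([-back]) → [y]

[ideɲytyɲkeg]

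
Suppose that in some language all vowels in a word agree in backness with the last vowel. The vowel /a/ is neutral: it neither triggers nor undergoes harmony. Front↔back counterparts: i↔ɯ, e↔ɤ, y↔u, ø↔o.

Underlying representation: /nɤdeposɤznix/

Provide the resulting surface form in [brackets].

[nedepøseznix]

/ɤ/ harmonizes with /i/ ([-back]) → [e]
/o/ harmonizes with /i/ ([-back]) → [ø]
/ɤ/ harmonizes with /i/ ([-back]) → [e]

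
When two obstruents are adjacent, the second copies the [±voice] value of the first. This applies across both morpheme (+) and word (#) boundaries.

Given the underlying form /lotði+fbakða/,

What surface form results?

[lotθi+fpakθa]

/ð/ after /t/ (voiceless) → [θ]
/b/ after /f/ (voiceless) → [p]
/ð/ after /k/ (voiceless) → [θ]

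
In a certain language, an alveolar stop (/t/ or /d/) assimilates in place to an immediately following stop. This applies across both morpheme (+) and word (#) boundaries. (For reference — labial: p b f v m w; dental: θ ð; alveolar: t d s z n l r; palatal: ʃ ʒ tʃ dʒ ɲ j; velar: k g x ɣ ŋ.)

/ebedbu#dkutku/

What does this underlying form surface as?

/d/ before /b/ (labial) → [b]
/d/ before /k/ (velar) → [g]
/t/ before /k/ (velar) → [k]

[ebebbu#gkukku]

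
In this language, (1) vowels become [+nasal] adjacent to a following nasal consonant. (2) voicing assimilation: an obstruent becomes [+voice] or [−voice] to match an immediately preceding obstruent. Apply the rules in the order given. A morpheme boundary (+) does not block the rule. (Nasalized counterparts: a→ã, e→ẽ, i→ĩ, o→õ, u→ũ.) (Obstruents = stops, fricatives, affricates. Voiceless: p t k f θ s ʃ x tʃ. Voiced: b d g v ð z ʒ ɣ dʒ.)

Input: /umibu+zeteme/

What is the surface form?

[ũmibu+zetẽme]

Rule 1: /u/ before nasal /m/ → [ũ]
Rule 1: /e/ before nasal /m/ → [ẽ]
After rule 1: ũmibu+zetẽme
Rule 2: no segment meets the rule's conditions; no change.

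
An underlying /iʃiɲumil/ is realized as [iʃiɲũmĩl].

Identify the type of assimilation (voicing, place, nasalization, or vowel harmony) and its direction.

/u/→[ũ] /i/→[ĩ].
Each target copies a feature from the preceding segment, so the direction is progressive.

nasalization, progressive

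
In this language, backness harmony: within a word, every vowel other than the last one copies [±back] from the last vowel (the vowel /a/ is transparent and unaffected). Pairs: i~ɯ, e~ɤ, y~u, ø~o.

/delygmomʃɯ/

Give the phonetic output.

[dɤlugmomʃɯ]

/e/ harmonizes with /ɯ/ ([+back]) → [ɤ]
/y/ harmonizes with /ɯ/ ([+back]) → [u]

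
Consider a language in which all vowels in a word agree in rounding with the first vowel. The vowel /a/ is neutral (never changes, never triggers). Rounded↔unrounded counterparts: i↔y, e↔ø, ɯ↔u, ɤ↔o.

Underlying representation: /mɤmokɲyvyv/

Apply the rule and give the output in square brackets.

/o/ harmonizes with /ɤ/ ([-round]) → [ɤ]
/y/ harmonizes with /ɤ/ ([-round]) → [i]
/y/ harmonizes with /ɤ/ ([-round]) → [i]

[mɤmɤkɲiviv]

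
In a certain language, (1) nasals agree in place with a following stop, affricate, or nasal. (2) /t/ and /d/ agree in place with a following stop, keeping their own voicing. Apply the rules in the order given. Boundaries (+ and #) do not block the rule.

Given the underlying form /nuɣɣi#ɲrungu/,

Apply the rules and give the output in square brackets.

[nuɣɣi#ɲruŋgu]

Rule 1: /n/ before /g/ (velar) → [ŋ]
After rule 1: nuɣɣi#ɲruŋgu
Rule 2: no segment meets the rule's conditions; no change.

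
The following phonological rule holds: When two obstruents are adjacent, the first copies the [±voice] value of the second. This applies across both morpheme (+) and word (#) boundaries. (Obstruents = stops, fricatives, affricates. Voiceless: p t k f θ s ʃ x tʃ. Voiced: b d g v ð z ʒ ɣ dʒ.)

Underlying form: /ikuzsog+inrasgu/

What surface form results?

/z/ before /s/ (voiceless) → [s]
/s/ before /g/ (voiced) → [z]

[ikussog+inrazgu]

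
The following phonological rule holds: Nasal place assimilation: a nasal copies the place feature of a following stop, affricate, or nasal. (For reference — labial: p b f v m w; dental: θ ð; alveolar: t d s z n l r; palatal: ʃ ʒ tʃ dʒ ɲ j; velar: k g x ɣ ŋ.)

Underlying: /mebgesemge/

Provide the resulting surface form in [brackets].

[mebgeseŋge]

/m/ before /g/ (velar) → [ŋ]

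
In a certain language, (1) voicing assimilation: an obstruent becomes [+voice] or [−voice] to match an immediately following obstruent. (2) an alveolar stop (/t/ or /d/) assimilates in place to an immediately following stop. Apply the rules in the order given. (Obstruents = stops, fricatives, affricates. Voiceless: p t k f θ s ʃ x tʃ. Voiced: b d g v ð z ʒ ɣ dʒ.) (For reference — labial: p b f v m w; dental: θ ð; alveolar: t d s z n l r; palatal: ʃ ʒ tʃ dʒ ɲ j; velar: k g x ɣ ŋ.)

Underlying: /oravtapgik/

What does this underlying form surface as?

[oraftabgik]

Rule 1: /v/ before /t/ (voiceless) → [f]
Rule 1: /p/ before /g/ (voiced) → [b]
After rule 1: oraftabgik
Rule 2: no segment meets the rule's conditions; no change.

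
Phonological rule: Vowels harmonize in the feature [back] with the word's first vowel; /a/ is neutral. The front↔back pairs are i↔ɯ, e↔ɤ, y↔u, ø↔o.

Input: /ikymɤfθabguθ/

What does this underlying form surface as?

/ɤ/ harmonizes with /i/ ([-back]) → [e]
/u/ harmonizes with /i/ ([-back]) → [y]

[ikymefθabgyθ]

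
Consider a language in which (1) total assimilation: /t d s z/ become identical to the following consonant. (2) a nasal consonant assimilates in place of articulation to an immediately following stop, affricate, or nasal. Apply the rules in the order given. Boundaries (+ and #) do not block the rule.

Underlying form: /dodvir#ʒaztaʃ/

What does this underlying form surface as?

[dovvir#ʒattaʃ]

Rule 1: /d/ before /v/ → [v] (total assimilation)
Rule 1: /z/ before /t/ → [t] (total assimilation)
After rule 1: dovvir#ʒattaʃ
Rule 2: no segment meets the rule's conditions; no change.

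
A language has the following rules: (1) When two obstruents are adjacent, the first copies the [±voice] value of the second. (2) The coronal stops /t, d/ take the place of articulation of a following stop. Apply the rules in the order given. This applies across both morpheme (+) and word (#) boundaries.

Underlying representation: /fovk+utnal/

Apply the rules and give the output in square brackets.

Rule 1: /v/ before /k/ (voiceless) → [f]
After rule 1: fofk+utnal
Rule 2: no segment meets the rule's conditions; no change.

[fofk+utnal]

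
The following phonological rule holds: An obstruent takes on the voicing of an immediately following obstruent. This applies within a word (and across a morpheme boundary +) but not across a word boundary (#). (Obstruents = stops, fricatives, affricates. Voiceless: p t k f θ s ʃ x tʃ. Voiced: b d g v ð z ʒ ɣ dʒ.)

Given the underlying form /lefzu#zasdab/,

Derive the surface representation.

/f/ before /z/ (voiced) → [v]
/s/ before /d/ (voiced) → [z]

[levzu#zazdab]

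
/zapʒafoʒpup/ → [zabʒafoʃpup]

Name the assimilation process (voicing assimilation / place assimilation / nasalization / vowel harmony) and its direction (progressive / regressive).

/p/→[b] /ʒ/→[ʃ].
Each target copies a feature from the following segment, so the direction is regressive.

voicing assimilation, regressive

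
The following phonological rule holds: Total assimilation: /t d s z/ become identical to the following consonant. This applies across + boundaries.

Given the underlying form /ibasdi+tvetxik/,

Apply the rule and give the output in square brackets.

[ibaddi+vvexxik]

/s/ before /d/ → [d] (total assimilation)
/t/ before /v/ → [v] (total assimilation)
/t/ before /x/ → [x] (total assimilation)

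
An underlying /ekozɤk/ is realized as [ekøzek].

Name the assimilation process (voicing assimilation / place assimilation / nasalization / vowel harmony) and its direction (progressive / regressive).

/o/→[ø] /ɤ/→[e].
Vowels agree with the first vowel, so the harmony is progressive.

vowel harmony, progressive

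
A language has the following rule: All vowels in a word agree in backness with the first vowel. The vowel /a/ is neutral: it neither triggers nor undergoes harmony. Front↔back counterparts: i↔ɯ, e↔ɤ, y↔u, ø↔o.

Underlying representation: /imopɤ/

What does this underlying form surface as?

/o/ harmonizes with /i/ ([-back]) → [ø]
/ɤ/ harmonizes with /i/ ([-back]) → [e]

[imøpe]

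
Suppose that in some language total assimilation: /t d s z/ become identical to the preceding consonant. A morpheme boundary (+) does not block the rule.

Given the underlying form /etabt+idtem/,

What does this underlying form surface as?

/t/ after /b/ → [b] (total assimilation)
/t/ after /d/ → [d] (total assimilation)

[etabb+iddem]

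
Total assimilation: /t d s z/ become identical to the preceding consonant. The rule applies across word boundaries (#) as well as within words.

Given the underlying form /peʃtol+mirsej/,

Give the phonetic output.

[peʃʃol+mirrej]

/t/ after /ʃ/ → [ʃ] (total assimilation)
/s/ after /r/ → [r] (total assimilation)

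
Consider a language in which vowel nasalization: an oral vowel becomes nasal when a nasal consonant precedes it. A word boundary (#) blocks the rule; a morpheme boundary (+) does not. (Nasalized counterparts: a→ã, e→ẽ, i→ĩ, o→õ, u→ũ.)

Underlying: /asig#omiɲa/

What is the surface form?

[asig#omĩɲã]

/i/ after nasal /m/ → [ĩ]
/a/ after nasal /ɲ/ → [ã]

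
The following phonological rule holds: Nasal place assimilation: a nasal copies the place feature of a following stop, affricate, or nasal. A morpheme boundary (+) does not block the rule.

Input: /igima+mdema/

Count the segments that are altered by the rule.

1

/m/ before /d/ (alveolar) → [n]
1 segment changes.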